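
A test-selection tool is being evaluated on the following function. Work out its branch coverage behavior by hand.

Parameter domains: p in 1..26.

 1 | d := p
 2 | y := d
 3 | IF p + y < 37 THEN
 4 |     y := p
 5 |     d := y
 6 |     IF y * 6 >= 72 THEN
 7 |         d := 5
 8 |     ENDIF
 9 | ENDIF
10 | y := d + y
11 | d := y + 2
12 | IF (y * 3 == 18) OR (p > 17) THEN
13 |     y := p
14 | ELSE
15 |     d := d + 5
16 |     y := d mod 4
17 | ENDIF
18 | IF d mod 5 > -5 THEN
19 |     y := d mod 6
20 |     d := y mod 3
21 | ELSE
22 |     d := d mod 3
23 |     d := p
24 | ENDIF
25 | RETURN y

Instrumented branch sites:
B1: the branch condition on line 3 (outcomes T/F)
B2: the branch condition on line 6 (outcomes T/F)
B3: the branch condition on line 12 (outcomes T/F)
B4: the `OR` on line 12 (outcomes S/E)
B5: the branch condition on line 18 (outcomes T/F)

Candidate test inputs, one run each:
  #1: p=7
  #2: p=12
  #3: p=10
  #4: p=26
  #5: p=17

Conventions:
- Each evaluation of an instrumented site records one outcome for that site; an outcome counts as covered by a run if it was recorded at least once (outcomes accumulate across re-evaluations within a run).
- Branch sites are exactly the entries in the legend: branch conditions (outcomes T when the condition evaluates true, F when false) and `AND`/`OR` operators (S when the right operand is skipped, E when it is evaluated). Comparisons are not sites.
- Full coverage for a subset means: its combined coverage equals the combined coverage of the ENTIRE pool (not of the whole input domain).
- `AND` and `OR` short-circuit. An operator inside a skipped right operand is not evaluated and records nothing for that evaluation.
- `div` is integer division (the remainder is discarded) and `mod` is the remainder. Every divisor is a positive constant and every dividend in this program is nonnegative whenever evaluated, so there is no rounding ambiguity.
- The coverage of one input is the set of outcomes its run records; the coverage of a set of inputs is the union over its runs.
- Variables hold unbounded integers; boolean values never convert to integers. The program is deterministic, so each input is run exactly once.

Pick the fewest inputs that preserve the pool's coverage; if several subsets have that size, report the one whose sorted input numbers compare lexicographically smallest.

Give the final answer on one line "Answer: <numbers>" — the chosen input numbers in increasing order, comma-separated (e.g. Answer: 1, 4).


test 1 (p=7) hits B1=T, B2=F, B3=F, B4=E, B5=T
test 2 (p=12) hits B1=T, B2=T, B3=F, B4=E, B5=T
test 3 (p=10) hits B1=T, B2=F, B3=F, B4=E, B5=T
test 4 (p=26) hits B1=F, B3=T, B4=E, B5=T
test 5 (p=17) hits B1=T, B2=T, B3=F, B4=E, B5=T
pool-wide coverage (8 outcomes): B1=T, B1=F, B2=T, B2=F, B3=T, B3=F, B4=E, B5=T
no size-1 subset reaches all 8 outcomes (best union: 5/8)
no size-2 subset reaches all 8 outcomes (best union: 7/8)
at size 3, {1, 2, 4} reaches all 8 outcomes; every lexicographically earlier size-3 subset fails
Answer: 1, 2, 4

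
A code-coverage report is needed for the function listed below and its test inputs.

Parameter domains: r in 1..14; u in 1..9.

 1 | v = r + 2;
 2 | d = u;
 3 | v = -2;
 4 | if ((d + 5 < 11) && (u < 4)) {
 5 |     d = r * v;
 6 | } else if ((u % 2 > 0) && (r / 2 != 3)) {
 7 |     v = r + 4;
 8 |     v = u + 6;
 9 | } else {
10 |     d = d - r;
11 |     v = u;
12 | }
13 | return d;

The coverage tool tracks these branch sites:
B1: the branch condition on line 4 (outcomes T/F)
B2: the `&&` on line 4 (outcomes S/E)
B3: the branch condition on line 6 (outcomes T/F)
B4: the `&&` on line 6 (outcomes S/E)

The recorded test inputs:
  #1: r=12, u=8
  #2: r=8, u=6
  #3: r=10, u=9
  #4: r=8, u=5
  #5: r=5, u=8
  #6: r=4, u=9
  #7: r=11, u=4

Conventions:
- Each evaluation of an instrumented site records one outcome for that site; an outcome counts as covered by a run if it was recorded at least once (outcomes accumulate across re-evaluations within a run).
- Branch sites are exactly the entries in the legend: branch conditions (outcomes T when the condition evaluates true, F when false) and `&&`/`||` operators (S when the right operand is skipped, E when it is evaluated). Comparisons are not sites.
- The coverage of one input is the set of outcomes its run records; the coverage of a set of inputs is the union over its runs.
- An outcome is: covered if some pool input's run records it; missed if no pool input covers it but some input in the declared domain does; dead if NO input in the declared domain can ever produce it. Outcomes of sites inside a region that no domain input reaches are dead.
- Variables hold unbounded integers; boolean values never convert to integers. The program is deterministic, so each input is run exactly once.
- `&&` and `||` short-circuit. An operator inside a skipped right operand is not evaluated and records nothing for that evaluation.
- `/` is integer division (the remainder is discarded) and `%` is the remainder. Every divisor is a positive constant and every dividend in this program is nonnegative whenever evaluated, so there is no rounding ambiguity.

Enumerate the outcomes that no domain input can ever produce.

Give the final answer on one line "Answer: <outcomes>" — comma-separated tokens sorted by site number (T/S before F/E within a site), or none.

exhaustive pass over the 126-input domain:
  reachable outcomes have witnesses, e.g. B1=T (e.g. r=1, u=1), B1=F (e.g. r=1, u=4), B2=S (e.g. r=1, u=6), B2=E (e.g. r=1, u=1)

Answer: none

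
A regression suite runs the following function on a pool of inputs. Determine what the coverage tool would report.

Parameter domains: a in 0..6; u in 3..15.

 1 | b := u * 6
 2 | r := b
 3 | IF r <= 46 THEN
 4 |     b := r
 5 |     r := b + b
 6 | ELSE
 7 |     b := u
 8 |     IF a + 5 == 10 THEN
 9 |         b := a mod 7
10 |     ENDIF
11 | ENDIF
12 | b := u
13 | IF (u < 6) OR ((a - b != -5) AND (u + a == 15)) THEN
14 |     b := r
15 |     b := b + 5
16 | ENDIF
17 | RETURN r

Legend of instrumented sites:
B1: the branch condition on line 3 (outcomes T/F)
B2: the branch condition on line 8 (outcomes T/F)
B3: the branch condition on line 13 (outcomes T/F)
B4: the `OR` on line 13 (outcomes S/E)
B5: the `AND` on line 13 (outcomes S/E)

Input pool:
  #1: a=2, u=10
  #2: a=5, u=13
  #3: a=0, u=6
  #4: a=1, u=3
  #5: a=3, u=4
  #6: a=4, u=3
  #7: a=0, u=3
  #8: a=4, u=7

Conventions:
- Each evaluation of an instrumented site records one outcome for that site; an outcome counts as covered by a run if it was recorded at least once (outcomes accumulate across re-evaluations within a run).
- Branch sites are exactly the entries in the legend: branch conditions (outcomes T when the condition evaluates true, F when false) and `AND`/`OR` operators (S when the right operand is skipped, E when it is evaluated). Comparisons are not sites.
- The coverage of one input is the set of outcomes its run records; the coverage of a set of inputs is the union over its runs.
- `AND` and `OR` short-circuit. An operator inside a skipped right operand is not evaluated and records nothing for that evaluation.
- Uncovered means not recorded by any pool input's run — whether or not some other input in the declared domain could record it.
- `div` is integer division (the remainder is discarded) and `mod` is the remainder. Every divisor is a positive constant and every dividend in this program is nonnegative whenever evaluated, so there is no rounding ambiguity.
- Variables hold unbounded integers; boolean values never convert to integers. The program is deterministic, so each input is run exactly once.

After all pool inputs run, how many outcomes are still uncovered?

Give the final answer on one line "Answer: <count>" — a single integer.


input #1 (a=2, u=10): events B1->F, B2->F, B4->E, B5->E, B3->F; covers B1=F, B2=F, B3=F, B4=E, B5=E
input #2 (a=5, u=13): events B1->F, B2->T, B4->E, B5->E, B3->F; covers B1=F, B2=T, B3=F, B4=E, B5=E
input #3 (a=0, u=6): events B1->T, B4->E, B5->E, B3->F; covers B1=T, B3=F, B4=E, B5=E
input #4 (a=1, u=3): events B1->T, B4->S, B3->T; covers B1=T, B3=T, B4=S
input #5 (a=3, u=4): events B1->T, B4->S, B3->T; covers B1=T, B3=T, B4=S
input #6 (a=4, u=3): events B1->T, B4->S, B3->T; covers B1=T, B3=T, B4=S
input #7 (a=0, u=3): events B1->T, B4->S, B3->T; covers B1=T, B3=T, B4=S
input #8 (a=4, u=7): events B1->T, B4->E, B5->E, B3->F; covers B1=T, B3=F, B4=E, B5=E
union over the pool: B1=T, B1=F, B2=T, B2=F, B3=T, B3=F, B4=S, B4=E, B5=E
uncovered (1 of 10): B5=S
Answer: 1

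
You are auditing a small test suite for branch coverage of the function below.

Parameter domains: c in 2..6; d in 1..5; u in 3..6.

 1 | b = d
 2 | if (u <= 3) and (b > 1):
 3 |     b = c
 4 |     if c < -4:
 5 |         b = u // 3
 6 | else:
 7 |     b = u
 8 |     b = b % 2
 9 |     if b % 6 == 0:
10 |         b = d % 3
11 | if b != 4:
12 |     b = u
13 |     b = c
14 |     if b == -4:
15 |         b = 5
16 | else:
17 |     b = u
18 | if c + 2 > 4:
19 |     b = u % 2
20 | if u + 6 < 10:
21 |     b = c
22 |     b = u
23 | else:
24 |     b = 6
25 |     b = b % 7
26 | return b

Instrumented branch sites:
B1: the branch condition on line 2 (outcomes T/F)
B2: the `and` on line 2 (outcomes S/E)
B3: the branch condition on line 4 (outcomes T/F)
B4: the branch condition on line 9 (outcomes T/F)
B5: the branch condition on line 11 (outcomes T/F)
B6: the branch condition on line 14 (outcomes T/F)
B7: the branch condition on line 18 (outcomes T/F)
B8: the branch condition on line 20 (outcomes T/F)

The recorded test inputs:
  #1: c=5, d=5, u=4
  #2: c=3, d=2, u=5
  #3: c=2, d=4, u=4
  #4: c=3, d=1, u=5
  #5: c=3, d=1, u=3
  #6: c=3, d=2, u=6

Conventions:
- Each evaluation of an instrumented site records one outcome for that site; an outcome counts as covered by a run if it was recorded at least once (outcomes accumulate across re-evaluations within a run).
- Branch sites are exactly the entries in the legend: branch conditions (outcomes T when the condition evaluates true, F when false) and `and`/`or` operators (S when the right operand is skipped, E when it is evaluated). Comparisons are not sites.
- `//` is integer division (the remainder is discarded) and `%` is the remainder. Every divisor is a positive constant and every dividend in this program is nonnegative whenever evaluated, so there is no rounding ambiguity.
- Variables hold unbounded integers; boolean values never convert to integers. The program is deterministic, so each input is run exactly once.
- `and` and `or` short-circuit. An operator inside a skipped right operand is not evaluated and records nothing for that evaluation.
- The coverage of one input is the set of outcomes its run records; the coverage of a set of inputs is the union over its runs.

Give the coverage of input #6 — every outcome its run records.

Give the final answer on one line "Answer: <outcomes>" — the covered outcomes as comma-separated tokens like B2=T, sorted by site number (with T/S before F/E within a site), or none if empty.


Tracing the run of input #6 (c=3, d=2, u=6):
  B2->S, B1->F, B4->T, B5->T, B6->F, B7->T, B8->F
as a set, this run covers: B1=F, B2=S, B4=T, B5=T, B6=F, B7=T, B8=F
Answer: B1=F, B2=S, B4=T, B5=T, B6=F, B7=T, B8=F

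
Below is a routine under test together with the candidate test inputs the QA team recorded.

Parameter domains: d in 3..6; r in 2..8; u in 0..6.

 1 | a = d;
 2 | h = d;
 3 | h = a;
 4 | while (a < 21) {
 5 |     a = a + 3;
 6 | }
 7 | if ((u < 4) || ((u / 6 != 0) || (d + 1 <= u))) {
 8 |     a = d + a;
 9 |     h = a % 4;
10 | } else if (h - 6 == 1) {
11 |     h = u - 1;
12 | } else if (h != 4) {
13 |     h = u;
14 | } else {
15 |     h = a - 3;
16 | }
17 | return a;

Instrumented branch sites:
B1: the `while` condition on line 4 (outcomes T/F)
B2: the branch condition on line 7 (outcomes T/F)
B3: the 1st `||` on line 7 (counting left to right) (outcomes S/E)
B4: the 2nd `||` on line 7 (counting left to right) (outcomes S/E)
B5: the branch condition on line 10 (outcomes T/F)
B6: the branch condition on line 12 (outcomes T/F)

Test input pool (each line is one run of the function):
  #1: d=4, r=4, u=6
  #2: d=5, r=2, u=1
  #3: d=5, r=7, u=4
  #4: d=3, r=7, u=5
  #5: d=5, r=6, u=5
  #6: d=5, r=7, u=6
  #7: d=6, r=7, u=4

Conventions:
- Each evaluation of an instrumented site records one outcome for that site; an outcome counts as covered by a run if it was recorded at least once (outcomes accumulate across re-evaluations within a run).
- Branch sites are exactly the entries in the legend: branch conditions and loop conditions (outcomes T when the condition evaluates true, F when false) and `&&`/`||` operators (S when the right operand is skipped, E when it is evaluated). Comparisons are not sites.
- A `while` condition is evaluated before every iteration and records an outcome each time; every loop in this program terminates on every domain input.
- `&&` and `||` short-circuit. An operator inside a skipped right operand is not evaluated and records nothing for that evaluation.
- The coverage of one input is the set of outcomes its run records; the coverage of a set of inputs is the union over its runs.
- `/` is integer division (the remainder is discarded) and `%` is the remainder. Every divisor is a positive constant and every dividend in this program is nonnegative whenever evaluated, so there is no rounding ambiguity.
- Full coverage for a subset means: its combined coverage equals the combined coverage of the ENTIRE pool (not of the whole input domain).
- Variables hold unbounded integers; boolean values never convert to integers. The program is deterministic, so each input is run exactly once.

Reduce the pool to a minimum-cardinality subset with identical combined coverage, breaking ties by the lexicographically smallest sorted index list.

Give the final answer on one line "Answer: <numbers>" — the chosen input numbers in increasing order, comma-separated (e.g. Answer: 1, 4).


#1 (d=4, r=4, u=6) -> covered: B1=T, B1=F, B2=T, B3=E, B4=S
#2 (d=5, r=2, u=1) -> covered: B1=T, B1=F, B2=T, B3=S
#3 (d=5, r=7, u=4) -> covered: B1=T, B1=F, B2=F, B3=E, B4=E, B5=F, B6=T
#4 (d=3, r=7, u=5) -> covered: B1=T, B1=F, B2=T, B3=E, B4=E
#5 (d=5, r=6, u=5) -> covered: B1=T, B1=F, B2=F, B3=E, B4=E, B5=F, B6=T
#6 (d=5, r=7, u=6) -> covered: B1=T, B1=F, B2=T, B3=E, B4=S
#7 (d=6, r=7, u=4) -> covered: B1=T, B1=F, B2=F, B3=E, B4=E, B5=F, B6=T
together the pool reaches 10 outcomes: B1=T, B1=F, B2=T, B2=F, B3=S, B3=E, B4=S, B4=E, B5=F, B6=T
no size-1 subset reaches all 10 outcomes (best union: 7/10)
no size-2 subset reaches all 10 outcomes (best union: 9/10)
at size 3, {1, 2, 3} reaches all 10 outcomes; every lexicographically earlier size-3 subset fails
Answer: 1, 2, 3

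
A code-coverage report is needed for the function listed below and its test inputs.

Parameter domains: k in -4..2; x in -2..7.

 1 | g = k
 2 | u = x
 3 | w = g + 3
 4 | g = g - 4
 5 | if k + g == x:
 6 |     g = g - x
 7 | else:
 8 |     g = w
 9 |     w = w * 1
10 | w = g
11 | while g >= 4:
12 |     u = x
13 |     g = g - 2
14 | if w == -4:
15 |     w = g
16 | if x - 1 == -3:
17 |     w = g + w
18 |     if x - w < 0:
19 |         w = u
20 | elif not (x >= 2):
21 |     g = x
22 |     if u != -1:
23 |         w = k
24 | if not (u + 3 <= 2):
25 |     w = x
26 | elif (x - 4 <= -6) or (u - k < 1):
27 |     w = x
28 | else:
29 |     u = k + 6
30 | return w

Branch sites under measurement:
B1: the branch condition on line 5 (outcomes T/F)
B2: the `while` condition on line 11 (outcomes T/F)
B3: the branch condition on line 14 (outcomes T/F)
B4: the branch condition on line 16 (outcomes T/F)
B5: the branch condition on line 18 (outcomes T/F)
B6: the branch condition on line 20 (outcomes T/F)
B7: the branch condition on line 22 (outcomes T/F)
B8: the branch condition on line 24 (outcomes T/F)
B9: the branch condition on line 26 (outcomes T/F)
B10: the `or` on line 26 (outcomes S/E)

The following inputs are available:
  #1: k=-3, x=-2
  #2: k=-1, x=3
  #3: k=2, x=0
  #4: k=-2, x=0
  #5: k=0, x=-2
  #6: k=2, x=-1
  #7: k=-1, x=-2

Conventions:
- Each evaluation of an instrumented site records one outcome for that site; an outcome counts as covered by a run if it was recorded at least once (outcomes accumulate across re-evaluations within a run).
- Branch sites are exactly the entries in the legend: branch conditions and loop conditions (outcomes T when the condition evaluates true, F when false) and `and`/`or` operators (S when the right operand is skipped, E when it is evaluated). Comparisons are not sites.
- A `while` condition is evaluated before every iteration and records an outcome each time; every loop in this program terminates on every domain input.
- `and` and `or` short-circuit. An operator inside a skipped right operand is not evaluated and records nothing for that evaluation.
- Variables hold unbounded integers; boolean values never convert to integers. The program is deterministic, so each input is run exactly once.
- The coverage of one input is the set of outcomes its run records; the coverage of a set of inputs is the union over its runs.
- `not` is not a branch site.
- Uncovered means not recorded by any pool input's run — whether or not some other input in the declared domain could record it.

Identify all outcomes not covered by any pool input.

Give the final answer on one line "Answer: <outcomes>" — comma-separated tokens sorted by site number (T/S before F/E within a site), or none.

run #1 (k=-3, x=-2) runs B1->F, B2->F, B3->F, B4->T, B5->T, B8->F, B10->S, B9->T; records B1=F, B2=F, B3=F, B4=T, B5=T, B8=F, B9=T, B10=S
run #2 (k=-1, x=3) runs B1->F, B2->F, B3->F, B4->F, B6->F, B8->T; records B1=F, B2=F, B3=F, B4=F, B6=F, B8=T
run #3 (k=2, x=0) runs B1->T, B2->F, B3->F, B4->F, B6->T, B7->T, B8->T; records B1=T, B2=F, B3=F, B4=F, B6=T, B7=T, B8=T
run #4 (k=-2, x=0) runs B1->F, B2->F, B3->F, B4->F, B6->T, B7->T, B8->T; records B1=F, B2=F, B3=F, B4=F, B6=T, B7=T, B8=T
run #5 (k=0, x=-2) runs B1->F, B2->F, B3->F, B4->T, B5->T, B8->F, B10->S, B9->T; records B1=F, B2=F, B3=F, B4=T, B5=T, B8=F, B9=T, B10=S
run #6 (k=2, x=-1) runs B1->F, B2->T, B2->F, B3->F, B4->F, B6->T, B7->F, B8->F, B10->E, B9->T; records B1=F, B2=T, B2=F, B3=F, B4=F, B6=T, B7=F, B8=F, B9=T, B10=E
run #7 (k=-1, x=-2) runs B1->F, B2->F, B3->F, B4->T, B5->T, B8->F, B10->S, B9->T; records B1=F, B2=F, B3=F, B4=T, B5=T, B8=F, B9=T, B10=S
union over the pool: B1=T, B1=F, B2=T, B2=F, B3=F, B4=T, B4=F, B5=T, B6=T, B6=F, B7=T, B7=F, B8=T, B8=F, B9=T, B10=S, B10=E
uncovered (3 of 20): B3=T, B5=F, B9=F

Answer: B3=T, B5=F, B9=F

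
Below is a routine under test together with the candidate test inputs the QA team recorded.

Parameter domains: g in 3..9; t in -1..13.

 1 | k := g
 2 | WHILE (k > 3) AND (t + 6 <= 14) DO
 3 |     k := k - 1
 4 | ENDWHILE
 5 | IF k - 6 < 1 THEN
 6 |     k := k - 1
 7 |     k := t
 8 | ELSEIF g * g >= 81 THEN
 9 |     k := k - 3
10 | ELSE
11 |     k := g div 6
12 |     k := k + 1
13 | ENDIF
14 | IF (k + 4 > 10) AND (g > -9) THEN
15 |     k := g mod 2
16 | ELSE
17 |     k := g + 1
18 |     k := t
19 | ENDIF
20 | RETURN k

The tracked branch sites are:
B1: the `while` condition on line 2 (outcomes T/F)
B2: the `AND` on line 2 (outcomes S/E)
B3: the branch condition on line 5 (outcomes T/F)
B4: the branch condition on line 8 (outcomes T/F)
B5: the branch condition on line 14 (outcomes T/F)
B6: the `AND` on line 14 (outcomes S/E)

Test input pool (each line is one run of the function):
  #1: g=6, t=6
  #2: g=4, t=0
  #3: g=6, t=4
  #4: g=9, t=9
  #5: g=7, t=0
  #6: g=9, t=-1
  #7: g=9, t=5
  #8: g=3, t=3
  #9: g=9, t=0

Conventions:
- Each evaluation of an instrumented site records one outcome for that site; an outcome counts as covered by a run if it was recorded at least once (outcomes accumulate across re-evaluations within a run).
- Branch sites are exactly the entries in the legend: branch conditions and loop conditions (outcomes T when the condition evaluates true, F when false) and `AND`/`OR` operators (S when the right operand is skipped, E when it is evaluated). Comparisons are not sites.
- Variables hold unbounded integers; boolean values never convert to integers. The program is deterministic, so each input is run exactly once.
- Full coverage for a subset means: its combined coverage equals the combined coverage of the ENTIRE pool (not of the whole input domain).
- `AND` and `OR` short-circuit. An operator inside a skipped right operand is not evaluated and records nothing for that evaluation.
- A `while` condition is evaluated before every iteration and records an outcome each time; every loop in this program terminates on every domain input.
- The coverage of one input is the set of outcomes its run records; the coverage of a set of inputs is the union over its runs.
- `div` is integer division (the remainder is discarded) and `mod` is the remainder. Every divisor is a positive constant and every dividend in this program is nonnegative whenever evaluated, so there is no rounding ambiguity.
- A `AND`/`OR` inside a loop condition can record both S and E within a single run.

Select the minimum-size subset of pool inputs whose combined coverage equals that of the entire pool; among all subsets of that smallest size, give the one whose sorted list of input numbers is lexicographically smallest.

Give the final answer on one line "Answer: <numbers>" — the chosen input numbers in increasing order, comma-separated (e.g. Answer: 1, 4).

#1 (g=6, t=6) -> B2->E, B1->T, B2->E, B1->T, B2->E, B1->T, B2->S, B1->F, B3->T, B6->S, B5->F; covered: B1=T, B1=F, B2=S, B2=E, B3=T, B5=F, B6=S
#2 (g=4, t=0) -> B2->E, B1->T, B2->S, B1->F, B3->T, B6->S, B5->F; covered: B1=T, B1=F, B2=S, B2=E, B3=T, B5=F, B6=S
#3 (g=6, t=4) -> B2->E, B1->T, B2->E, B1->T, B2->E, B1->T, B2->S, B1->F, B3->T, B6->S, B5->F; covered: B1=T, B1=F, B2=S, B2=E, B3=T, B5=F, B6=S
#4 (g=9, t=9) -> B2->E, B1->F, B3->F, B4->T, B6->S, B5->F; covered: B1=F, B2=E, B3=F, B4=T, B5=F, B6=S
#5 (g=7, t=0) -> B2->E, B1->T, B2->E, B1->T, B2->E, B1->T, B2->E, B1->T, B2->S, B1->F, B3->T, B6->S, B5->F; covered: B1=T, B1=F, B2=S, B2=E, B3=T, B5=F, B6=S
#6 (g=9, t=-1) -> B2->E, B1->T, B2->E, B1->T, B2->E, B1->T, B2->E, B1->T, B2->E, B1->T, B2->E, B1->T, B2->S, B1->F, ...; covered: B1=T, B1=F, B2=S, B2=E, B3=T, B5=F, B6=S
#7 (g=9, t=5) -> B2->E, B1->T, B2->E, B1->T, B2->E, B1->T, B2->E, B1->T, B2->E, B1->T, B2->E, B1->T, B2->S, B1->F, ...; covered: B1=T, B1=F, B2=S, B2=E, B3=T, B5=F, B6=S
#8 (g=3, t=3) -> B2->S, B1->F, B3->T, B6->S, B5->F; covered: B1=F, B2=S, B3=T, B5=F, B6=S
#9 (g=9, t=0) -> B2->E, B1->T, B2->E, B1->T, B2->E, B1->T, B2->E, B1->T, B2->E, B1->T, B2->E, B1->T, B2->S, B1->F, ...; covered: B1=T, B1=F, B2=S, B2=E, B3=T, B5=F, B6=S
union over all inputs: B1=T, B1=F, B2=S, B2=E, B3=T, B3=F, B4=T, B5=F, B6=S (9 outcomes)
no size-1 subset reaches all 9 outcomes (best union: 7/9)
the canonical winner is {1, 4}: size 2, full 9-outcome coverage, earliest index list among size-2 covers

Answer: 1, 4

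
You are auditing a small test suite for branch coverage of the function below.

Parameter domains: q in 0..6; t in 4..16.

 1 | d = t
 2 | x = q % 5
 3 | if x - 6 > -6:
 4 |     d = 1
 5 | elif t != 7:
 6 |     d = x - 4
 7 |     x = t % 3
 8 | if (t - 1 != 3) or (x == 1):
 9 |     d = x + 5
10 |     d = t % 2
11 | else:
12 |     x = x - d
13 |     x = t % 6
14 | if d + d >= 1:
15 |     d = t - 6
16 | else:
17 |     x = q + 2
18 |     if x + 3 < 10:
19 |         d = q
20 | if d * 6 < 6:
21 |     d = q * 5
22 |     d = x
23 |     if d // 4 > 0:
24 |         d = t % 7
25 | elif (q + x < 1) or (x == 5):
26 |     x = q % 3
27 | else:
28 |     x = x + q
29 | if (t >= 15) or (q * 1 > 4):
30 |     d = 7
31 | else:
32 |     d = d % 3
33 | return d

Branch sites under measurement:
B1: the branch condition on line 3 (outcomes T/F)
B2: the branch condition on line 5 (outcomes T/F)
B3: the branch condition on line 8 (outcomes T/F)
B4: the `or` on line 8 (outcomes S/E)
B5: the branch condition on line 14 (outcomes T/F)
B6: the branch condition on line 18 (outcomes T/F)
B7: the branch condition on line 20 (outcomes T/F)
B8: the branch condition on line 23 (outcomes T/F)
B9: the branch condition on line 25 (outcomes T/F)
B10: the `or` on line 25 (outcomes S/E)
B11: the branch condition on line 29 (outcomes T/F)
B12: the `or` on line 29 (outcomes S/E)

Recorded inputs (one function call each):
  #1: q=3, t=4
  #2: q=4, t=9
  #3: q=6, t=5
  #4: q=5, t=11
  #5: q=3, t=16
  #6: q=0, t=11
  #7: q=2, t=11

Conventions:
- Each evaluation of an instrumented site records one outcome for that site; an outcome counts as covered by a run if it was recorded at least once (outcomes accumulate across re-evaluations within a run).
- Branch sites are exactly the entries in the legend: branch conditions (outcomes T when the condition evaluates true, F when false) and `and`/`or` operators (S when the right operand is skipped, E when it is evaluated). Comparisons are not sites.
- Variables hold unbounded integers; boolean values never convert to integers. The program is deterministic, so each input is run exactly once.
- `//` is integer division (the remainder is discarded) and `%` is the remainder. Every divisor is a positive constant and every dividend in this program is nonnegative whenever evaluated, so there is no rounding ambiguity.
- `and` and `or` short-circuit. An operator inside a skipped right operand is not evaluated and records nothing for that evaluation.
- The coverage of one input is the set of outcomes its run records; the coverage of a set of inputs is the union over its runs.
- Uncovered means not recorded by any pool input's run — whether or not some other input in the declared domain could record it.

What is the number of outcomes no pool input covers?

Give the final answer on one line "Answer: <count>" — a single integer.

#1 (q=3, t=4) -> B1->T, B4->E, B3->F, B5->T, B7->T, B8->T, B12->E, B11->F; covered: B1=T, B3=F, B4=E, B5=T, B7=T, B8=T, B11=F, B12=E
#2 (q=4, t=9) -> B1->T, B4->S, B3->T, B5->T, B7->F, B10->E, B9->F, B12->E, B11->F; covered: B1=T, B3=T, B4=S, B5=T, B7=F, B9=F, B10=E, B11=F, B12=E
#3 (q=6, t=5) -> B1->T, B4->S, B3->T, B5->T, B7->T, B8->F, B12->E, B11->T; covered: B1=T, B3=T, B4=S, B5=T, B7=T, B8=F, B11=T, B12=E
#4 (q=5, t=11) -> B1->F, B2->T, B4->S, B3->T, B5->T, B7->F, B10->E, B9->F, B12->E, B11->T; covered: B1=F, B2=T, B3=T, B4=S, B5=T, B7=F, B9=F, B10=E, B11=T, B12=E
#5 (q=3, t=16) -> B1->T, B4->S, B3->T, B5->F, B6->T, B7->F, B10->E, B9->T, B12->S, B11->T; covered: B1=T, B3=T, B4=S, B5=F, B6=T, B7=F, B9=T, B10=E, B11=T, B12=S
#6 (q=0, t=11) -> B1->F, B2->T, B4->S, B3->T, B5->T, B7->F, B10->E, B9->F, B12->E, B11->F; covered: B1=F, B2=T, B3=T, B4=S, B5=T, B7=F, B9=F, B10=E, B11=F, B12=E
#7 (q=2, t=11) -> B1->T, B4->S, B3->T, B5->T, B7->F, B10->E, B9->F, B12->E, B11->F; covered: B1=T, B3=T, B4=S, B5=T, B7=F, B9=F, B10=E, B11=F, B12=E
union over the pool: B1=T, B1=F, B2=T, B3=T, B3=F, B4=S, B4=E, B5=T, B5=F, B6=T, B7=T, B7=F, B8=T, B8=F, B9=T, B9=F, B10=E, B11=T, B11=F, B12=S, B12=E
uncovered (3 of 24): B2=F, B6=F, B10=S

Answer: 3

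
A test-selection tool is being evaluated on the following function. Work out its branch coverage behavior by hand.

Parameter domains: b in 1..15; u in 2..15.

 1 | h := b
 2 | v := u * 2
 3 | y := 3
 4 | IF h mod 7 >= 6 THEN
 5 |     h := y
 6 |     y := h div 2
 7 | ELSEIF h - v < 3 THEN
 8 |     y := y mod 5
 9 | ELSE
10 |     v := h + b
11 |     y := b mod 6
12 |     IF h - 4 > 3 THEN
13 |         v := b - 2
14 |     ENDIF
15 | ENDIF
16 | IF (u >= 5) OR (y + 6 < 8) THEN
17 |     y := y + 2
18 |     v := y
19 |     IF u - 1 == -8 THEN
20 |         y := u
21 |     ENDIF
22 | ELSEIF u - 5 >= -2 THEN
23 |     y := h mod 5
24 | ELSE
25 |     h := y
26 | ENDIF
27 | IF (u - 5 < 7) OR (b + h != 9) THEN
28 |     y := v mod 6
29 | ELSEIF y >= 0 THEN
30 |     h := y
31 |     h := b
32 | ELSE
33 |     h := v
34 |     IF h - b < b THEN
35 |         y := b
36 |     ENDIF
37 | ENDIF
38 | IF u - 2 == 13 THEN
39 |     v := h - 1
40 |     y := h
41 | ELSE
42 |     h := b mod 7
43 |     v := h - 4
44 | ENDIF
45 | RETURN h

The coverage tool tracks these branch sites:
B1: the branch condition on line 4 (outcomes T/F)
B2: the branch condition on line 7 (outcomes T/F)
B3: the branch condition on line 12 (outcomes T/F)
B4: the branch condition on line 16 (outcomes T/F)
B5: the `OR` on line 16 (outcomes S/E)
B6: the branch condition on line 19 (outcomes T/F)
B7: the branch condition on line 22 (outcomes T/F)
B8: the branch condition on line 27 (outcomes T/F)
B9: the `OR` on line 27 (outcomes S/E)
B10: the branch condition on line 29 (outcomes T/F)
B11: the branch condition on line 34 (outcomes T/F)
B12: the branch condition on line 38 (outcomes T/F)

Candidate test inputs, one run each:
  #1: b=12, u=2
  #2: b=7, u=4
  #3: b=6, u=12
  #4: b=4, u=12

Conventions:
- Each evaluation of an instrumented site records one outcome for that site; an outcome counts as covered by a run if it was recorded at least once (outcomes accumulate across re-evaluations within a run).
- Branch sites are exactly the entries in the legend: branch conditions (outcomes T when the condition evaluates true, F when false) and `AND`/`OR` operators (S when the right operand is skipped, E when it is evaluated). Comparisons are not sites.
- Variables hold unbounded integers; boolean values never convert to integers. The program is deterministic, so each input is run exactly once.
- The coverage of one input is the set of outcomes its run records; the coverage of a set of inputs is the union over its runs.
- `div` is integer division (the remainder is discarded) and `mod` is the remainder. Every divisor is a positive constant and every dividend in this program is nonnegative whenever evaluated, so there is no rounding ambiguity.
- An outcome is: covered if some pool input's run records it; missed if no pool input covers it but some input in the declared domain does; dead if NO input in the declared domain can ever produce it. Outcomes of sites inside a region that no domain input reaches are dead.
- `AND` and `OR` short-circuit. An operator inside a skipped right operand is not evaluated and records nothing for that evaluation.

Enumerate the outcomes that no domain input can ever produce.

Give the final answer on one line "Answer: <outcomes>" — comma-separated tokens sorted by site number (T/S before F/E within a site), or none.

running all 210 domain inputs and tallying outcomes:
  B6=T: unreachable across the whole domain -> dead
  B10=F: unreachable across the whole domain -> dead
  B11=T: unreachable across the whole domain -> dead
  B11=F: unreachable across the whole domain -> dead
  reachable outcomes have witnesses, e.g. B1=T (e.g. b=6, u=2), B1=F (e.g. b=1, u=2), B2=T (e.g. b=1, u=2), B2=F (e.g. b=7, u=2)

Answer: B6=T, B10=F, B11=T, B11=F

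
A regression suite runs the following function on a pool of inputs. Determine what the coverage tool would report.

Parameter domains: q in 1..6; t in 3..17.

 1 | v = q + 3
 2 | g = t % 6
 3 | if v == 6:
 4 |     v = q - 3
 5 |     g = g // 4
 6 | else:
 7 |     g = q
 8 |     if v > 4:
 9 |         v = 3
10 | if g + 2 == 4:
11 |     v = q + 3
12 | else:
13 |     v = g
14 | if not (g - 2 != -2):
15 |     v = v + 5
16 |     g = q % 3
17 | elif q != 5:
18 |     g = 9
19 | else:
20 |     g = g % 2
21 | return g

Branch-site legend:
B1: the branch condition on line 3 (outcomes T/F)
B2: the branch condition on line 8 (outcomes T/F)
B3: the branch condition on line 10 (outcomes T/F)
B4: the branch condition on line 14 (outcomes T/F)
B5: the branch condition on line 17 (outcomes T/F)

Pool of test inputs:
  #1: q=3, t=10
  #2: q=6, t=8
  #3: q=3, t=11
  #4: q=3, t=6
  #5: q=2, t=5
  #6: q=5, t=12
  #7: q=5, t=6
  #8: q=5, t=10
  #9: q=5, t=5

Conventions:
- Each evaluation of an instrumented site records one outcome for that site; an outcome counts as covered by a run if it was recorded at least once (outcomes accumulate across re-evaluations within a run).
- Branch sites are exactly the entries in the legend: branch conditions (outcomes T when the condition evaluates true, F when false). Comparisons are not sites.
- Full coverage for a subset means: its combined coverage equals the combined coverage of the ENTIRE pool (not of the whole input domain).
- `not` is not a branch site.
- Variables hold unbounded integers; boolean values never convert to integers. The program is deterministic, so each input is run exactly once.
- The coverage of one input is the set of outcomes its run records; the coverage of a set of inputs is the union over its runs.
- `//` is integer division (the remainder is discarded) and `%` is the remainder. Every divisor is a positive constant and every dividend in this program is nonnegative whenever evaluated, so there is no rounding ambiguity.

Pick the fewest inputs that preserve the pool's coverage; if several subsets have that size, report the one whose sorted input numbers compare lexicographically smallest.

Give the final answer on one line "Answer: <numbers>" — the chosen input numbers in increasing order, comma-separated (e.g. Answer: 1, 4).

#1 (q=3, t=10) -> covered: B1=T, B3=F, B4=F, B5=T
#2 (q=6, t=8) -> covered: B1=F, B2=T, B3=F, B4=F, B5=T
#3 (q=3, t=11) -> covered: B1=T, B3=F, B4=F, B5=T
#4 (q=3, t=6) -> covered: B1=T, B3=F, B4=T
#5 (q=2, t=5) -> covered: B1=F, B2=T, B3=T, B4=F, B5=T
#6 (q=5, t=12) -> covered: B1=F, B2=T, B3=F, B4=F, B5=F
#7 (q=5, t=6) -> covered: B1=F, B2=T, B3=F, B4=F, B5=F
#8 (q=5, t=10) -> covered: B1=F, B2=T, B3=F, B4=F, B5=F
#9 (q=5, t=5) -> covered: B1=F, B2=T, B3=F, B4=F, B5=F
together the pool reaches 9 outcomes: B1=T, B1=F, B2=T, B3=T, B3=F, B4=T, B4=F, B5=T, B5=F
size 1 is not enough: best union over all size-1 subsets is 5/9
size 2 is not enough: best union over all size-2 subsets is 8/9
size 3: inputs {4, 5, 6} cover all 9 outcomes, and no lexicographically smaller subset of this size does

Answer: 4, 5, 6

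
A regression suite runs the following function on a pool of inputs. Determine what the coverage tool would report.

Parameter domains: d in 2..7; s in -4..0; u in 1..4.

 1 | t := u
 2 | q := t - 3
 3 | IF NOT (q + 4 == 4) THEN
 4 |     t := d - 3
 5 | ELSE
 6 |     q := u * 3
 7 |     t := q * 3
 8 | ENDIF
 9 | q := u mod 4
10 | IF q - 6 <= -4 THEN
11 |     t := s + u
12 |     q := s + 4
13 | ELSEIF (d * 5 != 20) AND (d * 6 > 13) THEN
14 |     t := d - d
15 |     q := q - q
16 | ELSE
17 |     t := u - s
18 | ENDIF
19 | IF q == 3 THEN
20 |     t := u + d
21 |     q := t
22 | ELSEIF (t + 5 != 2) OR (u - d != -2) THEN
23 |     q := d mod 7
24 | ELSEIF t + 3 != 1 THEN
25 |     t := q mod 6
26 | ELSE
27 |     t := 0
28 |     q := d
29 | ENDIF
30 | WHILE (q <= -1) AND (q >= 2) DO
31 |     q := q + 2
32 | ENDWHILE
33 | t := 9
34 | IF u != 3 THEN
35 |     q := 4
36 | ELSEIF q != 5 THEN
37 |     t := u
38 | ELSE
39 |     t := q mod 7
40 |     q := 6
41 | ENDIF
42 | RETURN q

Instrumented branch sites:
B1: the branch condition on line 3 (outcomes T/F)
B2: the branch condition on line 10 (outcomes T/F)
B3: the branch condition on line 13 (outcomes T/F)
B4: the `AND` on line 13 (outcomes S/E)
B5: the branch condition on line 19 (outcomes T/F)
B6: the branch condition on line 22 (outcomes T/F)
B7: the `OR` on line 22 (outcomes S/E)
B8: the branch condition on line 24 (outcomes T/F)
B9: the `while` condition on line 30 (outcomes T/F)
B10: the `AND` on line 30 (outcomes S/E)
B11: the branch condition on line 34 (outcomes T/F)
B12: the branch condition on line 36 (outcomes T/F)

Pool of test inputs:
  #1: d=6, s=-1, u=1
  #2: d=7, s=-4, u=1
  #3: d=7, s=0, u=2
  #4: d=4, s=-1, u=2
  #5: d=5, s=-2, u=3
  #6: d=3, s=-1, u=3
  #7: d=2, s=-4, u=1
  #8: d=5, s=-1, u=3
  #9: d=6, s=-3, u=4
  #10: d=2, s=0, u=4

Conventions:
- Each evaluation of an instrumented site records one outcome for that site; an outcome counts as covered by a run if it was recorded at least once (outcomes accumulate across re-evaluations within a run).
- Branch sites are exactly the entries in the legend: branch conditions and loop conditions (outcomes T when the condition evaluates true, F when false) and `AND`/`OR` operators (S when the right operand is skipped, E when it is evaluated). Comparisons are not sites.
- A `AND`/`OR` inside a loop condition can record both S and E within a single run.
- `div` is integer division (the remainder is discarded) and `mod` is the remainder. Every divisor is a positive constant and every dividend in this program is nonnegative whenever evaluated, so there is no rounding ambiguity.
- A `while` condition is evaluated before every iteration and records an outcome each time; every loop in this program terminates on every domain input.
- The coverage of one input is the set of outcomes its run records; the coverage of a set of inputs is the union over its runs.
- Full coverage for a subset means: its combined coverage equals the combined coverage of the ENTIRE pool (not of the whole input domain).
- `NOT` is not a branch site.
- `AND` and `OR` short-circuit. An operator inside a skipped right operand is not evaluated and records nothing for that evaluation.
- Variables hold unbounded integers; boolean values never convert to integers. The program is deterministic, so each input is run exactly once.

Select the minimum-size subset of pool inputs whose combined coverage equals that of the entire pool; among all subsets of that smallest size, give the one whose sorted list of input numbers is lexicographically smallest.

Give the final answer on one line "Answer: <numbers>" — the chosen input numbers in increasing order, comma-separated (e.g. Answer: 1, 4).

run #1 (d=6, s=-1, u=1) runs B1->T, B2->T, B5->T, B10->S, B9->F, B11->T; records B1=T, B2=T, B5=T, B9=F, B10=S, B11=T
run #2 (d=7, s=-4, u=1) runs B1->T, B2->T, B5->F, B7->E, B6->T, B10->S, B9->F, B11->T; records B1=T, B2=T, B5=F, B6=T, B7=E, B9=F, B10=S, B11=T
run #3 (d=7, s=0, u=2) runs B1->T, B2->T, B5->F, B7->S, B6->T, B10->S, B9->F, B11->T; records B1=T, B2=T, B5=F, B6=T, B7=S, B9=F, B10=S, B11=T
run #4 (d=4, s=-1, u=2) runs B1->T, B2->T, B5->T, B10->S, B9->F, B11->T; records B1=T, B2=T, B5=T, B9=F, B10=S, B11=T
run #5 (d=5, s=-2, u=3) runs B1->F, B2->F, B4->E, B3->T, B5->F, B7->S, B6->T, B10->S, B9->F, B11->F, B12->F; records B1=F, B2=F, B3=T, B4=E, B5=F, B6=T, B7=S, B9=F, B10=S, B11=F, B12=F
run #6 (d=3, s=-1, u=3) runs B1->F, B2->F, B4->E, B3->T, B5->F, B7->S, B6->T, B10->S, B9->F, B11->F, B12->T; records B1=F, B2=F, B3=T, B4=E, B5=F, B6=T, B7=S, B9=F, B10=S, B11=F, B12=T
run #7 (d=2, s=-4, u=1) runs B1->T, B2->T, B5->F, B7->E, B6->T, B10->S, B9->F, B11->T; records B1=T, B2=T, B5=F, B6=T, B7=E, B9=F, B10=S, B11=T
run #8 (d=5, s=-1, u=3) runs B1->F, B2->F, B4->E, B3->T, B5->F, B7->S, B6->T, B10->S, B9->F, B11->F, B12->F; records B1=F, B2=F, B3=T, B4=E, B5=F, B6=T, B7=S, B9=F, B10=S, B11=F, B12=F
run #9 (d=6, s=-3, u=4) runs B1->T, B2->T, B5->F, B7->S, B6->T, B10->S, B9->F, B11->T; records B1=T, B2=T, B5=F, B6=T, B7=S, B9=F, B10=S, B11=T
run #10 (d=2, s=0, u=4) runs B1->T, B2->T, B5->F, B7->S, B6->T, B10->S, B9->F, B11->T; records B1=T, B2=T, B5=F, B6=T, B7=S, B9=F, B10=S, B11=T
pool-wide coverage (17 outcomes): B1=T, B1=F, B2=T, B2=F, B3=T, B4=E, B5=T, B5=F, B6=T, B7=S, B7=E, B9=F, B10=S, B11=T, B11=F, B12=T, B12=F
every size-1 subset falls short of the 17 outcomes (best: 11/17)
every size-2 subset falls short of the 17 outcomes (best: 15/17)
every size-3 subset falls short of the 17 outcomes (best: 16/17)
inputs {1, 2, 5, 6} (size 4) cover everything; no size-4 subset with a lexicographically smaller index list covers all 17

Answer: 1, 2, 5, 6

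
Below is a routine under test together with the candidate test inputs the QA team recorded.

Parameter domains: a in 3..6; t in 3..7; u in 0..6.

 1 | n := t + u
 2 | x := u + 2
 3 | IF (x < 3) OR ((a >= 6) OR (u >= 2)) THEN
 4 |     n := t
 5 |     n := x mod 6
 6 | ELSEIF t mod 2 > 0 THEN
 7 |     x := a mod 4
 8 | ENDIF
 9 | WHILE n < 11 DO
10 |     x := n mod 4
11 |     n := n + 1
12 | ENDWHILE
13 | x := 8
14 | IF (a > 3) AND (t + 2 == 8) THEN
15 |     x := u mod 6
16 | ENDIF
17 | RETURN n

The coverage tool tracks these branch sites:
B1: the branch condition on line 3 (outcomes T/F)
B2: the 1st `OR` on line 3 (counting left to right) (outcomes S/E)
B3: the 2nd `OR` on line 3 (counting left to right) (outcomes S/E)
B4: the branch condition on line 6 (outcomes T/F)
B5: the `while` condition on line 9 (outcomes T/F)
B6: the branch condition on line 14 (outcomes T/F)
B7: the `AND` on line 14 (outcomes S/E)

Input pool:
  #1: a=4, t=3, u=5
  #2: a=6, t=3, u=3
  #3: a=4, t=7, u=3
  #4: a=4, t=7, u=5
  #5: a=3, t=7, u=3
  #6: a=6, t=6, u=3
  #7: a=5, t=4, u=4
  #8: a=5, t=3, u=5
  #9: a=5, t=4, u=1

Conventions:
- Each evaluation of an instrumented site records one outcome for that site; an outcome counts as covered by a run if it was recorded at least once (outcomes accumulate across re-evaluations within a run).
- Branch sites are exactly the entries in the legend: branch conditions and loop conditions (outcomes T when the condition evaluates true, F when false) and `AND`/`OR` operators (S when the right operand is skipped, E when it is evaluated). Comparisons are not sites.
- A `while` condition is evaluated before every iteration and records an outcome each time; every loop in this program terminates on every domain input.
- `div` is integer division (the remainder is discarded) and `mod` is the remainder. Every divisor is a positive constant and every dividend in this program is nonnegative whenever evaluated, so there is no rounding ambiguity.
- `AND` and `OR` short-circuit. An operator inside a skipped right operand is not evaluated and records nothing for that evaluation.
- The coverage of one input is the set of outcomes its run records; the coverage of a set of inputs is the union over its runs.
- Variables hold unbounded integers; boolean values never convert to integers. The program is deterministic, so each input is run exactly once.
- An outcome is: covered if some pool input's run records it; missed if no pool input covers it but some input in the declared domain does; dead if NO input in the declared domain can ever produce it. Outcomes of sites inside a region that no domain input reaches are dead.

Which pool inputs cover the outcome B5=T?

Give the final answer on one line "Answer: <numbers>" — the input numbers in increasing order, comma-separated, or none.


input #1 (a=4, t=3, u=5): hits B5=T
input #2 (a=6, t=3, u=3): hits B5=T
input #3 (a=4, t=7, u=3): hits B5=T
input #4 (a=4, t=7, u=5): hits B5=T
input #5 (a=3, t=7, u=3): hits B5=T
input #6 (a=6, t=6, u=3): hits B5=T
input #7 (a=5, t=4, u=4): hits B5=T
input #8 (a=5, t=3, u=5): hits B5=T
input #9 (a=5, t=4, u=1): hits B5=T
Answer: 1, 2, 3, 4, 5, 6, 7, 8, 9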